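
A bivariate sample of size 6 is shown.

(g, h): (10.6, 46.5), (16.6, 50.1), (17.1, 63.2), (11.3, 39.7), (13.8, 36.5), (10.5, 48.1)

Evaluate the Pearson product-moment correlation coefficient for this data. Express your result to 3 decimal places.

n = 6, Σg = 79.9, Σh = 284.1, Σg² = 1108.71, Σh² = 13888.45, Σgh = 3862.64
nΣgh − ΣgΣh = 23175.84 − 22699.59 = 476.25
nΣg² − (Σg)² = 6652.26 − 6384.01 = 268.25; nΣh² − (Σh)² = 83330.7 − 80712.81 = 2617.89
r = 476.25 / √(268.25 × 2617.89) = 476.25 / 838.0030 ≈ 0.568

0.568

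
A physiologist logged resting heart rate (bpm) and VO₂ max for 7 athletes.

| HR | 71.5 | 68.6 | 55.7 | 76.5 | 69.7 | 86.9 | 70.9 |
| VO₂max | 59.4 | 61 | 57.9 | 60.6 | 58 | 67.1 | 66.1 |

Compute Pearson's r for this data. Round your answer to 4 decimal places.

0.6879

n = 7, Σx = 499.8, Σy = 430.1, Σx² = 36209.46, Σy² = 26509.75, Σxy = 30852.71
nΣxy − ΣxΣy = 215968.97 − 214963.98 = 1004.99
nΣx² − (Σx)² = 253466.22 − 249800.04 = 3666.18; nΣy² − (Σy)² = 185568.25 − 184986.01 = 582.24
r = 1004.99 / √(3666.18 × 582.24) = 1004.99 / 1461.0259 ≈ 0.6879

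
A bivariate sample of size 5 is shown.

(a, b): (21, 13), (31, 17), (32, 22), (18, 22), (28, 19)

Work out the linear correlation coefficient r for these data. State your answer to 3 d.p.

0.149

n = 5, Σa = 130, Σb = 93, Σa² = 3534, Σb² = 1787, Σab = 2432
nΣab − ΣaΣb = 12160 − 12090 = 70
nΣa² − (Σa)² = 17670 − 16900 = 770; nΣb² − (Σb)² = 8935 − 8649 = 286
r = 70 / √(770 × 286) = 70 / 469.2760 ≈ 0.149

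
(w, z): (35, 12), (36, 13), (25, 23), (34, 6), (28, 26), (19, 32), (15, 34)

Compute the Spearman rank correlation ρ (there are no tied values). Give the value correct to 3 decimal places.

Rank w: 6, 7, 3, 5, 4, 2, 1
Rank z: 2, 3, 4, 1, 5, 6, 7
d = rank(w) − rank(z): 4, 4, -1, 4, -1, -4, -6; Σd² = 102
ρ = 1 − 6Σd² / [n(n²−1)] = 1 − 6×102 / (7×48) = 1 − 612/336 ≈ -0.821

-0.821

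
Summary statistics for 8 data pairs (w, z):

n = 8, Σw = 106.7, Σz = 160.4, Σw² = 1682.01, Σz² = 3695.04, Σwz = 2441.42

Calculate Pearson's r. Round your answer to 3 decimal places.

r = (nΣwz − ΣwΣz) / √[(nΣw² − (Σw)²)(nΣz² − (Σz)²)]
Numerator: 8×2441.42 − 106.7×160.4 = 2416.68
Denominator: √[(13456.08 − 11384.89)(29560.32 − 25728.16)] = √[2071.19 × 3832.16] = 2817.2915
r = 2416.68 / 2817.2915 ≈ 0.858

0.858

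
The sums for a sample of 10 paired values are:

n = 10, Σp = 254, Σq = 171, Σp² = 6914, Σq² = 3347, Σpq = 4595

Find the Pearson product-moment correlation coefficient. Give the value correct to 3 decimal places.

0.569

r = (nΣpq − ΣpΣq) / √[(nΣp² − (Σp)²)(nΣq² − (Σq)²)]
Numerator: 10×4595 − 254×171 = 2516
Denominator: √[(69140 − 64516)(33470 − 29241)] = √[4624 × 4229] = 4422.0918
r = 2516 / 4422.0918 ≈ 0.569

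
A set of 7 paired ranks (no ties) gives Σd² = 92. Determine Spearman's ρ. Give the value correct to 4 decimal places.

ρ = 1 − 6Σd² / [n(n²−1)] = 1 − 6×92 / (7×48)
  = 1 − 552/336 = 1 − 1.64286 ≈ -0.6429

-0.6429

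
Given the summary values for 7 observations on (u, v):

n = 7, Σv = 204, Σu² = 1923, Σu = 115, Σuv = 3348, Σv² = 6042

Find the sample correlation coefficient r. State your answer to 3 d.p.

r = (nΣuv − ΣuΣv) / √[(nΣu² − (Σu)²)(nΣv² − (Σv)²)]
Numerator: 7×3348 − 115×204 = -24
Denominator: √[(13461 − 13225)(42294 − 41616)] = √[236 × 678] = 400.0100
r = -24 / 400.0100 ≈ -0.060

-0.060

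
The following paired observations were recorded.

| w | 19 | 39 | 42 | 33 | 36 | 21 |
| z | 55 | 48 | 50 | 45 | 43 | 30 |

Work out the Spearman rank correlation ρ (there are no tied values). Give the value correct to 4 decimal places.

0.0857

Rank w: 1, 5, 6, 3, 4, 2
Rank z: 6, 4, 5, 3, 2, 1
d = rank(w) − rank(z): -5, 1, 1, 0, 2, 1; Σd² = 32
ρ = 1 − 6Σd² / [n(n²−1)] = 1 − 6×32 / (6×35) = 1 − 192/210 ≈ 0.0857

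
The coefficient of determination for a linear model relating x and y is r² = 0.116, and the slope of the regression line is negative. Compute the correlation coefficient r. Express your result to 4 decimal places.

-0.3406

|r| = √0.116 = 0.3406
The association is negative, so r = −0.3406.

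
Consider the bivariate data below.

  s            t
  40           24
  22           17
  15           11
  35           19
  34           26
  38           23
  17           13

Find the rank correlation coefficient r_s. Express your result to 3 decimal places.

0.786

Rank s: 7, 3, 1, 5, 4, 6, 2
Rank t: 6, 3, 1, 4, 7, 5, 2
d = rank(s) − rank(t): 1, 0, 0, 1, -3, 1, 0; Σd² = 12
ρ = 1 − 6Σd² / [n(n²−1)] = 1 − 6×12 / (7×48) = 1 − 72/336 ≈ 0.786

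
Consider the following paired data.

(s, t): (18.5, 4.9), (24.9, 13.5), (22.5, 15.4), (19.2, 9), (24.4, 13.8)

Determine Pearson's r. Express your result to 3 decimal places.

n = 5, Σs = 109.5, Σt = 56.6, Σs² = 2432.51, Σt² = 714.86, Σst = 1282.82
nΣst − ΣsΣt = 6414.1 − 6197.7 = 216.4
nΣs² − (Σs)² = 12162.55 − 11990.25 = 172.3; nΣt² − (Σt)² = 3574.3 − 3203.56 = 370.74
r = 216.4 / √(172.3 × 370.74) = 216.4 / 252.7420 ≈ 0.856

0.856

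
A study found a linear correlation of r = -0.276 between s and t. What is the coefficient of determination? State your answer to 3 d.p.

r² = (-0.276)² = 0.076

0.076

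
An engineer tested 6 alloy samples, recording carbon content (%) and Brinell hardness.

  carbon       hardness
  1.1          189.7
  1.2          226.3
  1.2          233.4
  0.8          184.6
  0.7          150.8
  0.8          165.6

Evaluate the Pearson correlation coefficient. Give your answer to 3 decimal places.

0.923

n = 6, Σx = 5.8, Σy = 1150.4, Σx² = 5.86, Σy² = 225914.5, Σxy = 1146.03
nΣxy − ΣxΣy = 6876.18 − 6672.32 = 203.86
nΣx² − (Σx)² = 35.16 − 33.64 = 1.52; nΣy² − (Σy)² = 1355487 − 1323420.16 = 32066.84
r = 203.86 / √(1.52 × 32066.84) = 203.86 / 220.7750 ≈ 0.923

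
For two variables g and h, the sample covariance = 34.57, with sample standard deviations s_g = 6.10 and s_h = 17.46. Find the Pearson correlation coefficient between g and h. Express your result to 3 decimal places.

0.325

r = Cov(g,h) / (s_g · s_h) = 34.57 / (6.10 × 17.46)
  = 34.57 / 106.5060 ≈ 0.325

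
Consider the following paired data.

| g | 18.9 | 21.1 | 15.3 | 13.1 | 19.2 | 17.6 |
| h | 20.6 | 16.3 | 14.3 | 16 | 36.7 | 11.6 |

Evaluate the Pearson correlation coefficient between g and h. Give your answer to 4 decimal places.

0.3462

n = 6, Σg = 105.2, Σh = 115.5, Σg² = 1886.52, Σh² = 2631.99, Σgh = 2070.46
nΣgh − ΣgΣh = 12422.76 − 12150.6 = 272.16
nΣg² − (Σg)² = 11319.12 − 11067.04 = 252.08; nΣh² − (Σh)² = 15791.94 − 13340.25 = 2451.69
r = 272.16 / √(252.08 × 2451.69) = 272.16 / 786.1438 ≈ 0.3462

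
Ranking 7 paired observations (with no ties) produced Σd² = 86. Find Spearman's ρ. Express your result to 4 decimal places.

ρ = 1 − 6Σd² / [n(n²−1)] = 1 − 6×86 / (7×48)
  = 1 − 516/336 = 1 − 1.53571 ≈ -0.5357

-0.5357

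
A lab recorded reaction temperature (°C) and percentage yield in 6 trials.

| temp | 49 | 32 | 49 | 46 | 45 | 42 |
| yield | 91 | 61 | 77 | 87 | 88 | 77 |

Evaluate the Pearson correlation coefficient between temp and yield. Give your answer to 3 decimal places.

0.840

n = 6, Σx = 263, Σy = 481, Σx² = 11731, Σy² = 39173, Σxy = 21380
nΣxy − ΣxΣy = 128280 − 126503 = 1777
nΣx² − (Σx)² = 70386 − 69169 = 1217; nΣy² − (Σy)² = 235038 − 231361 = 3677
r = 1777 / √(1217 × 3677) = 1777 / 2115.3981 ≈ 0.840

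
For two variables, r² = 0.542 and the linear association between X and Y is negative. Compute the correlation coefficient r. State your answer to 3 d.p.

-0.736

|r| = √0.542 = 0.736
The association is negative, so r = −0.736.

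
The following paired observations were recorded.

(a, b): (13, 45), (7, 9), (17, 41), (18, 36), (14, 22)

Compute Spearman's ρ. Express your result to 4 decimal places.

Rank a: 2, 1, 4, 5, 3
Rank b: 5, 1, 4, 3, 2
d = rank(a) − rank(b): -3, 0, 0, 2, 1; Σd² = 14
ρ = 1 − 6Σd² / [n(n²−1)] = 1 − 6×14 / (5×24) = 1 − 84/120 ≈ 0.3000

0.3000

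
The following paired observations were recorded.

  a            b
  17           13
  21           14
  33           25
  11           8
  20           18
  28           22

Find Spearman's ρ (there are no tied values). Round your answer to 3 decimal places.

0.943

Rank a: 2, 4, 6, 1, 3, 5
Rank b: 2, 3, 6, 1, 4, 5
d = rank(a) − rank(b): 0, 1, 0, 0, -1, 0; Σd² = 2
ρ = 1 − 6Σd² / [n(n²−1)] = 1 − 6×2 / (6×35) = 1 − 12/210 ≈ 0.943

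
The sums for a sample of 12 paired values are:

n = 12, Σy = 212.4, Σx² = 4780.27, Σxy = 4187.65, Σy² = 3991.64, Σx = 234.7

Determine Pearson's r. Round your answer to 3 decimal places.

0.159

r = (nΣxy − ΣxΣy) / √[(nΣx² − (Σx)²)(nΣy² − (Σy)²)]
Numerator: 12×4187.65 − 234.7×212.4 = 401.52
Denominator: √[(57363.24 − 55084.09)(47899.68 − 45113.76)] = √[2279.15 × 2785.92] = 2519.8273
r = 401.52 / 2519.8273 ≈ 0.159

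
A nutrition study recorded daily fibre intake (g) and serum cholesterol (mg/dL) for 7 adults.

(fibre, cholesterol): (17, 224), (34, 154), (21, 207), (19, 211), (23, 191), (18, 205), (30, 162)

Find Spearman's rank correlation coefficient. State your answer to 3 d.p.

-0.893

Rank fibre: 1, 7, 4, 3, 5, 2, 6
Rank cholesterol: 7, 1, 5, 6, 3, 4, 2
d = rank(fibre) − rank(cholesterol): -6, 6, -1, -3, 2, -2, 4; Σd² = 106
ρ = 1 − 6Σd² / [n(n²−1)] = 1 − 6×106 / (7×48) = 1 − 636/336 ≈ -0.893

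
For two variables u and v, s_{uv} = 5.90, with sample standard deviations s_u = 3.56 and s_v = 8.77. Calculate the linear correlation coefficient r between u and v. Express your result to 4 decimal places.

0.1890

r = Cov(u,v) / (s_u · s_v) = 5.90 / (3.56 × 8.77)
  = 5.90 / 31.2212 ≈ 0.1890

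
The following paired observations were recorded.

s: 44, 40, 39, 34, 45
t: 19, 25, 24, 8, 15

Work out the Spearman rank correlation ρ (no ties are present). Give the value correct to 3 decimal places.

0.100

Rank s: 4, 3, 2, 1, 5
Rank t: 3, 5, 4, 1, 2
d = rank(s) − rank(t): 1, -2, -2, 0, 3; Σd² = 18
ρ = 1 − 6Σd² / [n(n²−1)] = 1 − 6×18 / (5×24) = 1 − 108/120 ≈ 0.100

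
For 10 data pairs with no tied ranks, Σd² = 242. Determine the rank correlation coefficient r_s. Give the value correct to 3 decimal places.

ρ = 1 − 6Σd² / [n(n²−1)] = 1 − 6×242 / (10×99)
  = 1 − 1452/990 = 1 − 1.4667 ≈ -0.467

-0.467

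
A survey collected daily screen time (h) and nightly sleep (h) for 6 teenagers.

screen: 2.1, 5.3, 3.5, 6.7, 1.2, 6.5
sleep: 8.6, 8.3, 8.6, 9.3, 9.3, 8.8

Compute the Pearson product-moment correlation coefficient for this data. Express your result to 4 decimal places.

-0.0514

n = 6, Σx = 25.3, Σy = 52.9, Σx² = 133.33, Σy² = 467.23, Σxy = 222.82
nΣxy − ΣxΣy = 1336.92 − 1338.37 = -1.45
nΣx² − (Σx)² = 799.98 − 640.09 = 159.89; nΣy² − (Σy)² = 2803.38 − 2798.41 = 4.97
r = -1.45 / √(159.89 × 4.97) = -1.45 / 28.1896 ≈ -0.0514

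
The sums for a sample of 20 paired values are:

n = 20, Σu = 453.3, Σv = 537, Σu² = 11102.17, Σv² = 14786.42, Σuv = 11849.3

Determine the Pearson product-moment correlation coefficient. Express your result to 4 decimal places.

-0.5830

r = (nΣuv − ΣuΣv) / √[(nΣu² − (Σu)²)(nΣv² − (Σv)²)]
Numerator: 20×11849.3 − 453.3×537 = -6436.1
Denominator: √[(222043.4 − 205480.89)(295728.4 − 288369)] = √[16562.51 × 7359.4] = 11040.3866
r = -6436.1 / 11040.3866 ≈ -0.5830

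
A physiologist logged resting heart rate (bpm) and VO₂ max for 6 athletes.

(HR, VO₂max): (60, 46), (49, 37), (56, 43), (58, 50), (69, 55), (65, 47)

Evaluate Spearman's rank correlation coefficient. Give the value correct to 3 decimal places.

Rank HR: 4, 1, 2, 3, 6, 5
Rank VO₂max: 3, 1, 2, 5, 6, 4
d = rank(HR) − rank(VO₂max): 1, 0, 0, -2, 0, 1; Σd² = 6
ρ = 1 − 6Σd² / [n(n²−1)] = 1 − 6×6 / (6×35) = 1 − 36/210 ≈ 0.829

0.829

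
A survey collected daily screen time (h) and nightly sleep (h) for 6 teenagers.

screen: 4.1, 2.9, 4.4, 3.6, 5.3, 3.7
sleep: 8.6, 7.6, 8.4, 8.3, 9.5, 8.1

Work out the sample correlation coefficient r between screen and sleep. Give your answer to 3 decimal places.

n = 6, Σx = 24, Σy = 50.5, Σx² = 99.32, Σy² = 427.03, Σxy = 204.46
nΣxy − ΣxΣy = 1226.76 − 1212 = 14.76
nΣx² − (Σx)² = 595.92 − 576 = 19.92; nΣy² − (Σy)² = 2562.18 − 2550.25 = 11.93
r = 14.76 / √(19.92 × 11.93) = 14.76 / 15.4158 ≈ 0.957

0.957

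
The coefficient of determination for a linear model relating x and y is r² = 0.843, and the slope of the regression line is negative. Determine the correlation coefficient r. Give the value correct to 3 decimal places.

-0.918

|r| = √0.843 = 0.918
The association is negative, so r = −0.918.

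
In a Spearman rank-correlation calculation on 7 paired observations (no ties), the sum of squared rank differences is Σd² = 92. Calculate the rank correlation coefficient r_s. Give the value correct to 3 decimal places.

-0.643

ρ = 1 − 6Σd² / [n(n²−1)] = 1 − 6×92 / (7×48)
  = 1 − 552/336 = 1 − 1.6429 ≈ -0.643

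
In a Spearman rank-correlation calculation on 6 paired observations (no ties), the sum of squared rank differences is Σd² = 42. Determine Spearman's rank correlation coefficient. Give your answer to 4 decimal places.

ρ = 1 − 6Σd² / [n(n²−1)] = 1 − 6×42 / (6×35)
  = 1 − 252/210 = 1 − 1.20000 ≈ -0.2000

-0.2000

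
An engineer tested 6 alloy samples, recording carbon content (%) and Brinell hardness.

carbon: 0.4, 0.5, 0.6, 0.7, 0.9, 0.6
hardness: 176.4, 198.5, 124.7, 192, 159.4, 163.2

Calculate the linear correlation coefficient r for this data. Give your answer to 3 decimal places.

n = 6, Σx = 3.7, Σy = 1014.2, Σx² = 2.43, Σy² = 174975.9, Σxy = 620.41
nΣxy − ΣxΣy = 3722.46 − 3752.54 = -30.08
nΣx² − (Σx)² = 14.58 − 13.69 = 0.89; nΣy² − (Σy)² = 1049855.4 − 1028601.64 = 21253.76
r = -30.08 / √(0.89 × 21253.76) = -30.08 / 137.5349 ≈ -0.219

-0.219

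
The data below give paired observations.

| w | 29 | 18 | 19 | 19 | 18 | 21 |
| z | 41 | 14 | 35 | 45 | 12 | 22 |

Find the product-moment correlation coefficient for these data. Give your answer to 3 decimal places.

n = 6, Σw = 124, Σz = 169, Σw² = 2652, Σz² = 5755, Σwz = 3639
nΣwz − ΣwΣz = 21834 − 20956 = 878
nΣw² − (Σw)² = 15912 − 15376 = 536; nΣz² − (Σz)² = 34530 − 28561 = 5969
r = 878 / √(536 × 5969) = 878 / 1788.6822 ≈ 0.491

0.491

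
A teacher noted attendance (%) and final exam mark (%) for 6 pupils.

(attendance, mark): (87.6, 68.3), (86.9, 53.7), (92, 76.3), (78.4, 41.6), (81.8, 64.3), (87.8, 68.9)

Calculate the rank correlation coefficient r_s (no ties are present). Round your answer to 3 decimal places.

Rank attendance: 4, 3, 6, 1, 2, 5
Rank mark: 4, 2, 6, 1, 3, 5
d = rank(attendance) − rank(mark): 0, 1, 0, 0, -1, 0; Σd² = 2
ρ = 1 − 6Σd² / [n(n²−1)] = 1 − 6×2 / (6×35) = 1 − 12/210 ≈ 0.943

0.943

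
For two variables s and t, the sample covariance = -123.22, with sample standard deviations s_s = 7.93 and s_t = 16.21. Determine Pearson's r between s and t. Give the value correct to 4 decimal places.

-0.9586

r = Cov(s,t) / (s_s · s_t) = -123.22 / (7.93 × 16.21)
  = -123.22 / 128.5453 ≈ -0.9586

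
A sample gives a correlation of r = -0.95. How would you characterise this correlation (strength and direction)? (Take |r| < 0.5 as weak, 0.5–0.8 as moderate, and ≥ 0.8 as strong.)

strong negative

r = -0.95 < 0 so the relationship is negative.
|r| = 0.95, which falls in the strong range.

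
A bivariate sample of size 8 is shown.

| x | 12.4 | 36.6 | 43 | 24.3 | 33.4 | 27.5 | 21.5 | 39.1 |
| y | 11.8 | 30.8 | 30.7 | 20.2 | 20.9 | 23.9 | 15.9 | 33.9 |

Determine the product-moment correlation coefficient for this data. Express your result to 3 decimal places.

n = 8, Σx = 237.8, Σy = 188.1, Σx² = 7795.68, Σy² = 4848.45, Σxy = 6107.21
nΣxy − ΣxΣy = 48857.68 − 44730.18 = 4127.5
nΣx² − (Σx)² = 62365.44 − 56548.84 = 5816.6; nΣy² − (Σy)² = 38787.6 − 35381.61 = 3405.99
r = 4127.5 / √(5816.6 × 3405.99) = 4127.5 / 4450.9866 ≈ 0.927

0.927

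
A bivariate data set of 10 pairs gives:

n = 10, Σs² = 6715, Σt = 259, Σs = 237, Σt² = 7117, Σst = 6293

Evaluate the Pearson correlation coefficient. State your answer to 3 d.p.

0.231

r = (nΣst − ΣsΣt) / √[(nΣs² − (Σs)²)(nΣt² − (Σt)²)]
Numerator: 10×6293 − 237×259 = 1547
Denominator: √[(67150 − 56169)(71170 − 67081)] = √[10981 × 4089] = 6700.8439
r = 1547 / 6700.8439 ≈ 0.231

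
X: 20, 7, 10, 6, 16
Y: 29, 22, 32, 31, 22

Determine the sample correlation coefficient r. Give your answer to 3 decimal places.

n = 5, ΣX = 59, ΣY = 136, ΣX² = 841, ΣY² = 3794, ΣXY = 1592
nΣXY − ΣXΣY = 7960 − 8024 = -64
nΣX² − (ΣX)² = 4205 − 3481 = 724; nΣY² − (ΣY)² = 18970 − 18496 = 474
r = -64 / √(724 × 474) = -64 / 585.8123 ≈ -0.109

-0.109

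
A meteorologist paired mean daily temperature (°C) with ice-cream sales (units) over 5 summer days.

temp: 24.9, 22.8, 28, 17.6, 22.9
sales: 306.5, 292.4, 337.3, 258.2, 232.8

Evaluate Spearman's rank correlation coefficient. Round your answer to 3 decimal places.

0.700

Rank temp: 4, 2, 5, 1, 3
Rank sales: 4, 3, 5, 2, 1
d = rank(temp) − rank(sales): 0, -1, 0, -1, 2; Σd² = 6
ρ = 1 − 6Σd² / [n(n²−1)] = 1 − 6×6 / (5×24) = 1 − 36/120 ≈ 0.700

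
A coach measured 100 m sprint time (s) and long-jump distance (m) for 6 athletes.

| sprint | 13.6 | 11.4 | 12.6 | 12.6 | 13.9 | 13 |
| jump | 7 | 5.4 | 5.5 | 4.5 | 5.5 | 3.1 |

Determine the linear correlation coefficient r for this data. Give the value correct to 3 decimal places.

0.203

n = 6, Σx = 77.1, Σy = 31, Σx² = 994.65, Σy² = 168.52, Σxy = 399.51
nΣxy − ΣxΣy = 2397.06 − 2390.1 = 6.96
nΣx² − (Σx)² = 5967.9 − 5944.41 = 23.49; nΣy² − (Σy)² = 1011.12 − 961 = 50.12
r = 6.96 / √(23.49 × 50.12) = 6.96 / 34.3121 ≈ 0.203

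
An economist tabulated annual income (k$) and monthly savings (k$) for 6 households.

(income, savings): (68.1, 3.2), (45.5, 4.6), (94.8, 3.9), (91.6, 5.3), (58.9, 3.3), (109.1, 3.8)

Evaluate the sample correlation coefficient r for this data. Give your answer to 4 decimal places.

n = 6, Σx = 468, Σy = 24.1, Σx² = 39457.48, Σy² = 100.03, Σxy = 1891.37
nΣxy − ΣxΣy = 11348.22 − 11278.8 = 69.42
nΣx² − (Σx)² = 236744.88 − 219024 = 17720.88; nΣy² − (Σy)² = 600.18 − 580.81 = 19.37
r = 69.42 / √(17720.88 × 19.37) = 69.42 / 585.8784 ≈ 0.1185

0.1185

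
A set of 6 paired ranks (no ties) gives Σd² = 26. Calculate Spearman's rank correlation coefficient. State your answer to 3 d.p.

0.257

ρ = 1 − 6Σd² / [n(n²−1)] = 1 − 6×26 / (6×35)
  = 1 − 156/210 = 1 − 0.7429 ≈ 0.257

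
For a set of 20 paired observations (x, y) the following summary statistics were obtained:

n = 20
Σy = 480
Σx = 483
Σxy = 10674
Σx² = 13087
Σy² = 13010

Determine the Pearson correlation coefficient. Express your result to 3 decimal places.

r = (nΣxy − ΣxΣy) / √[(nΣx² − (Σx)²)(nΣy² − (Σy)²)]
Numerator: 20×10674 − 483×480 = -18360
Denominator: √[(261740 − 233289)(260200 − 230400)] = √[28451 × 29800] = 29117.6888
r = -18360 / 29117.6888 ≈ -0.631

-0.631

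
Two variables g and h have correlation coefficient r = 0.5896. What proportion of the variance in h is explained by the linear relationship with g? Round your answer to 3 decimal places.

0.348

r² = (0.5896)² = 0.348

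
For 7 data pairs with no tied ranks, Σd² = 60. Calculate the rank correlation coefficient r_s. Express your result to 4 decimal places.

-0.0714

ρ = 1 − 6Σd² / [n(n²−1)] = 1 − 6×60 / (7×48)
  = 1 − 360/336 = 1 − 1.07143 ≈ -0.0714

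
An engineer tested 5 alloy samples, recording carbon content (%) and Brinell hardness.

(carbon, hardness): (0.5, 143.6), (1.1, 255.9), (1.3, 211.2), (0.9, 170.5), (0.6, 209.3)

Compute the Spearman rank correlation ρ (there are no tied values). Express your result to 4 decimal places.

Rank carbon: 1, 4, 5, 3, 2
Rank hardness: 1, 5, 4, 2, 3
d = rank(carbon) − rank(hardness): 0, -1, 1, 1, -1; Σd² = 4
ρ = 1 − 6Σd² / [n(n²−1)] = 1 − 6×4 / (5×24) = 1 − 24/120 ≈ 0.8000

0.8000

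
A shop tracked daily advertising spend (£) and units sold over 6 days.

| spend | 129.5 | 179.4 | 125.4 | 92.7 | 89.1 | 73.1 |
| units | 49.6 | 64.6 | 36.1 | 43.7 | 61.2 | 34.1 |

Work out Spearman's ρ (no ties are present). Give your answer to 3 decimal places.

Rank spend: 5, 6, 4, 3, 2, 1
Rank units: 4, 6, 2, 3, 5, 1
d = rank(spend) − rank(units): 1, 0, 2, 0, -3, 0; Σd² = 14
ρ = 1 − 6Σd² / [n(n²−1)] = 1 − 6×14 / (6×35) = 1 − 84/210 ≈ 0.600

0.600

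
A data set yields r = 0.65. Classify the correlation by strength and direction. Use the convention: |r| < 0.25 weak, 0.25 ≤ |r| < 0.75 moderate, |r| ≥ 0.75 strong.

r = 0.65 > 0 so the relationship is positive.
|r| = 0.65, which falls in the moderate range.

moderate positive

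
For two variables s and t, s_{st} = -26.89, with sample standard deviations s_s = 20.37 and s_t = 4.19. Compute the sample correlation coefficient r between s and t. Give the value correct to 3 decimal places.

r = Cov(s,t) / (s_s · s_t) = -26.89 / (20.37 × 4.19)
  = -26.89 / 85.3503 ≈ -0.315

-0.315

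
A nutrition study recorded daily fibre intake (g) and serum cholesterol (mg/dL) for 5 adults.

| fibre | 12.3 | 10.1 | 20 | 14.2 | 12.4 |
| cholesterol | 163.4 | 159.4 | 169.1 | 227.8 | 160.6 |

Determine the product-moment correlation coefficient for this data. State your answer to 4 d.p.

n = 5, Σx = 69, Σy = 880.3, Σx² = 1008.7, Σy² = 158387.93, Σxy = 12227.96
nΣxy − ΣxΣy = 61139.8 − 60740.7 = 399.1
nΣx² − (Σx)² = 5043.5 − 4761 = 282.5; nΣy² − (Σy)² = 791939.65 − 774928.09 = 17011.56
r = 399.1 / √(282.5 × 17011.56) = 399.1 / 2192.2057 ≈ 0.1821

0.1821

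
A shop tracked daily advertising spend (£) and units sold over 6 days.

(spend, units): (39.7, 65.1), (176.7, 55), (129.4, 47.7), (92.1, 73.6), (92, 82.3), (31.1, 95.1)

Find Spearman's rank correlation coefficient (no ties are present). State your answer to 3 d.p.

-0.771

Rank spend: 2, 6, 5, 4, 3, 1
Rank units: 3, 2, 1, 4, 5, 6
d = rank(spend) − rank(units): -1, 4, 4, 0, -2, -5; Σd² = 62
ρ = 1 − 6Σd² / [n(n²−1)] = 1 − 6×62 / (6×35) = 1 − 372/210 ≈ -0.771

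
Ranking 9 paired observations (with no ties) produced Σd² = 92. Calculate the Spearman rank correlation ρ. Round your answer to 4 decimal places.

ρ = 1 − 6Σd² / [n(n²−1)] = 1 − 6×92 / (9×80)
  = 1 − 552/720 = 1 − 0.76667 ≈ 0.2333

0.2333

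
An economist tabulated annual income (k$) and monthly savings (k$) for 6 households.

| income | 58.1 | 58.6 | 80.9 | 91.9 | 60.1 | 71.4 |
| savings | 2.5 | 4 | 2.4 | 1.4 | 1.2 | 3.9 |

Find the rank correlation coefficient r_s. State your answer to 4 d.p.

Rank income: 1, 2, 5, 6, 3, 4
Rank savings: 4, 6, 3, 2, 1, 5
d = rank(income) − rank(savings): -3, -4, 2, 4, 2, -1; Σd² = 50
ρ = 1 − 6Σd² / [n(n²−1)] = 1 − 6×50 / (6×35) = 1 − 300/210 ≈ -0.4286

-0.4286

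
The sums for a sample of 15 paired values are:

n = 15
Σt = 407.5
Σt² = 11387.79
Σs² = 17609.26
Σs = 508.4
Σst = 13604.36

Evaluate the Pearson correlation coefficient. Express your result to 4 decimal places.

-0.5982

r = (nΣst − ΣsΣt) / √[(nΣs² − (Σs)²)(nΣt² − (Σt)²)]
Numerator: 15×13604.36 − 508.4×407.5 = -3107.6
Denominator: √[(264138.9 − 258470.56)(170816.85 − 166056.25)] = √[5668.34 × 4760.6] = 5194.6799
r = -3107.6 / 5194.6799 ≈ -0.5982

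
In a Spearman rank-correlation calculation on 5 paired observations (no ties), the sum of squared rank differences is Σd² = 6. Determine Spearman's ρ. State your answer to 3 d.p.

ρ = 1 − 6Σd² / [n(n²−1)] = 1 − 6×6 / (5×24)
  = 1 − 36/120 = 1 − 0.3000 ≈ 0.700

0.700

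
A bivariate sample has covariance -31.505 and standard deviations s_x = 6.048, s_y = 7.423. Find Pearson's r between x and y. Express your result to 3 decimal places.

-0.702

r = Cov(x,y) / (s_x · s_y) = -31.505 / (6.048 × 7.423)
  = -31.505 / 44.8943 ≈ -0.702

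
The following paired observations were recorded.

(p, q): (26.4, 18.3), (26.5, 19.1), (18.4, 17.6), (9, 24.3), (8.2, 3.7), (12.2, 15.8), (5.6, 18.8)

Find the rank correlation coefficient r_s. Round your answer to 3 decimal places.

Rank p: 6, 7, 5, 3, 2, 4, 1
Rank q: 4, 6, 3, 7, 1, 2, 5
d = rank(p) − rank(q): 2, 1, 2, -4, 1, 2, -4; Σd² = 46
ρ = 1 − 6Σd² / [n(n²−1)] = 1 − 6×46 / (7×48) = 1 − 276/336 ≈ 0.179

0.179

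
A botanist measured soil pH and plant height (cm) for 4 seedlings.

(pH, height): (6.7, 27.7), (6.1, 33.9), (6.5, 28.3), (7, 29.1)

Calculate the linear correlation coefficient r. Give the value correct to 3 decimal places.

n = 4, Σx = 26.3, Σy = 119, Σx² = 173.35, Σy² = 3564.2, Σxy = 780.03
nΣxy − ΣxΣy = 3120.12 − 3129.7 = -9.58
nΣx² − (Σx)² = 693.4 − 691.69 = 1.71; nΣy² − (Σy)² = 14256.8 − 14161 = 95.8
r = -9.58 / √(1.71 × 95.8) = -9.58 / 12.7991 ≈ -0.748

-0.748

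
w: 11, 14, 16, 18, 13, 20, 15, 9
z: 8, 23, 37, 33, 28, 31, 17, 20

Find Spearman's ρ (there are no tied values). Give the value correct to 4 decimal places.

0.6905

Rank w: 2, 4, 6, 7, 3, 8, 5, 1
Rank z: 1, 4, 8, 7, 5, 6, 2, 3
d = rank(w) − rank(z): 1, 0, -2, 0, -2, 2, 3, -2; Σd² = 26
ρ = 1 − 6Σd² / [n(n²−1)] = 1 − 6×26 / (8×63) = 1 − 156/504 ≈ 0.6905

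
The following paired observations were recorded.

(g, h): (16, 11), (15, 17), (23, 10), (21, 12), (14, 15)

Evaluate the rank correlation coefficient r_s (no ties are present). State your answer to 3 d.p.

Rank g: 3, 2, 5, 4, 1
Rank h: 2, 5, 1, 3, 4
d = rank(g) − rank(h): 1, -3, 4, 1, -3; Σd² = 36
ρ = 1 − 6Σd² / [n(n²−1)] = 1 − 6×36 / (5×24) = 1 − 216/120 ≈ -0.800

-0.800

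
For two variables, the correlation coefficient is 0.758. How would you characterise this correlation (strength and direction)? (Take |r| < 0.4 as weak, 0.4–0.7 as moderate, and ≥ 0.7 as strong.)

strong positive

r = 0.758 > 0 so the relationship is positive.
|r| = 0.758, which falls in the strong range.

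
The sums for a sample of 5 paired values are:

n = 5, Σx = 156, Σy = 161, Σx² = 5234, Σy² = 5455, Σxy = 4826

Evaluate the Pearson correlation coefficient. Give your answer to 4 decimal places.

-0.6257

r = (nΣxy − ΣxΣy) / √[(nΣx² − (Σx)²)(nΣy² − (Σy)²)]
Numerator: 5×4826 − 156×161 = -986
Denominator: √[(26170 − 24336)(27275 − 25921)] = √[1834 × 1354] = 1575.8287
r = -986 / 1575.8287 ≈ -0.6257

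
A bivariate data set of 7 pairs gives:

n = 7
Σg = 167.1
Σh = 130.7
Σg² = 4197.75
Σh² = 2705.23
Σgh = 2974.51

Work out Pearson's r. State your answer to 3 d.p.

-0.619

r = (nΣgh − ΣgΣh) / √[(nΣg² − (Σg)²)(nΣh² − (Σh)²)]
Numerator: 7×2974.51 − 167.1×130.7 = -1018.4
Denominator: √[(29384.25 − 27922.41)(18936.61 − 17082.49)] = √[1461.84 × 1854.12] = 1646.3374
r = -1018.4 / 1646.3374 ≈ -0.619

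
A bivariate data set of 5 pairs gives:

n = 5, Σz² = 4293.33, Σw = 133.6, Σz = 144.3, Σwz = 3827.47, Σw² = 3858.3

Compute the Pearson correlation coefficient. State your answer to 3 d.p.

r = (nΣwz − ΣwΣz) / √[(nΣw² − (Σw)²)(nΣz² − (Σz)²)]
Numerator: 5×3827.47 − 133.6×144.3 = -141.13
Denominator: √[(19291.5 − 17848.96)(21466.65 − 20822.49)] = √[1442.54 × 644.16] = 963.9640
r = -141.13 / 963.9640 ≈ -0.146

-0.146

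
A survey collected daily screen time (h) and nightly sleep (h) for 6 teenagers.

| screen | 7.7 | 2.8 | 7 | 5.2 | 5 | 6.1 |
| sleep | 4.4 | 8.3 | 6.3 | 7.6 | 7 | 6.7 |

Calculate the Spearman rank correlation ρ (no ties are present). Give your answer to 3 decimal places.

-0.943

Rank screen: 6, 1, 5, 3, 2, 4
Rank sleep: 1, 6, 2, 5, 4, 3
d = rank(screen) − rank(sleep): 5, -5, 3, -2, -2, 1; Σd² = 68
ρ = 1 − 6Σd² / [n(n²−1)] = 1 − 6×68 / (6×35) = 1 − 408/210 ≈ -0.943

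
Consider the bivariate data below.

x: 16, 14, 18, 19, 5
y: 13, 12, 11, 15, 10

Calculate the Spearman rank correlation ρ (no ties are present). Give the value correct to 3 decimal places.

0.700

Rank x: 3, 2, 4, 5, 1
Rank y: 4, 3, 2, 5, 1
d = rank(x) − rank(y): -1, -1, 2, 0, 0; Σd² = 6
ρ = 1 − 6Σd² / [n(n²−1)] = 1 − 6×6 / (5×24) = 1 − 36/120 ≈ 0.700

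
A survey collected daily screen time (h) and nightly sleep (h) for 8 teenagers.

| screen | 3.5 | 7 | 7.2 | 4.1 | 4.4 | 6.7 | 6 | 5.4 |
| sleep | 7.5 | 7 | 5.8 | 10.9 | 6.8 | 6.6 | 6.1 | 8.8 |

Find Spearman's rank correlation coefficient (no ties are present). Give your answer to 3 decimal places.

-0.690

Rank screen: 1, 7, 8, 2, 3, 6, 5, 4
Rank sleep: 6, 5, 1, 8, 4, 3, 2, 7
d = rank(screen) − rank(sleep): -5, 2, 7, -6, -1, 3, 3, -3; Σd² = 142
ρ = 1 − 6Σd² / [n(n²−1)] = 1 − 6×142 / (8×63) = 1 − 852/504 ≈ -0.690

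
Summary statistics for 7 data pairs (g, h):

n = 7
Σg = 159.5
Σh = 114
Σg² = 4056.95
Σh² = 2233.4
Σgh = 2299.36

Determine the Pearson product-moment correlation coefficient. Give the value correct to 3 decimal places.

-0.747

r = (nΣgh − ΣgΣh) / √[(nΣg² − (Σg)²)(nΣh² − (Σh)²)]
Numerator: 7×2299.36 − 159.5×114 = -2087.48
Denominator: √[(28398.65 − 25440.25)(15633.8 − 12996)] = √[2958.4 × 2637.8] = 2793.5045
r = -2087.48 / 2793.5045 ≈ -0.747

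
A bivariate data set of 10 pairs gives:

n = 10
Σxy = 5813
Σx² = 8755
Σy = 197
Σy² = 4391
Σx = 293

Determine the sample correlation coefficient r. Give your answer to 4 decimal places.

r = (nΣxy − ΣxΣy) / √[(nΣx² − (Σx)²)(nΣy² − (Σy)²)]
Numerator: 10×5813 − 293×197 = 409
Denominator: √[(87550 − 85849)(43910 − 38809)] = √[1701 × 5101] = 2945.6410
r = 409 / 2945.6410 ≈ 0.1388

0.1388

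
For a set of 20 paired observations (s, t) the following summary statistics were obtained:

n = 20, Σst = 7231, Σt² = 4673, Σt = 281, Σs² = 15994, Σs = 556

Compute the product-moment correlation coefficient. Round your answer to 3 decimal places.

-0.931

r = (nΣst − ΣsΣt) / √[(nΣs² − (Σs)²)(nΣt² − (Σt)²)]
Numerator: 20×7231 − 556×281 = -11616
Denominator: √[(319880 − 309136)(93460 − 78961)] = √[10744 × 14499] = 12481.0759
r = -11616 / 12481.0759 ≈ -0.931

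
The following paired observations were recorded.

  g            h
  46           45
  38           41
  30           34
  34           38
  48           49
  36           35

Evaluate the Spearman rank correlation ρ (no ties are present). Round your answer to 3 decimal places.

0.943

Rank g: 5, 4, 1, 2, 6, 3
Rank h: 5, 4, 1, 3, 6, 2
d = rank(g) − rank(h): 0, 0, 0, -1, 0, 1; Σd² = 2
ρ = 1 − 6Σd² / [n(n²−1)] = 1 − 6×2 / (6×35) = 1 − 12/210 ≈ 0.943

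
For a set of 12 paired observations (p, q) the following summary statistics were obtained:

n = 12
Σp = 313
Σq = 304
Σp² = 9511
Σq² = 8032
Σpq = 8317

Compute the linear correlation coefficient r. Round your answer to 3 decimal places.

r = (nΣpq − ΣpΣq) / √[(nΣp² − (Σp)²)(nΣq² − (Σq)²)]
Numerator: 12×8317 − 313×304 = 4652
Denominator: √[(114132 − 97969)(96384 − 92416)] = √[16163 × 3968] = 8008.4196
r = 4652 / 8008.4196 ≈ 0.581

0.581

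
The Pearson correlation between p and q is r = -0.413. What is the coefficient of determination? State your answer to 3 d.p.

r² = (-0.413)² = 0.171

0.171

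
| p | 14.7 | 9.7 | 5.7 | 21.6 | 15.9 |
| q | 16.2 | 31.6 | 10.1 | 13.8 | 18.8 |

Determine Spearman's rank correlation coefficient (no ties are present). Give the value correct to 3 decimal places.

0.100

Rank p: 3, 2, 1, 5, 4
Rank q: 3, 5, 1, 2, 4
d = rank(p) − rank(q): 0, -3, 0, 3, 0; Σd² = 18
ρ = 1 − 6Σd² / [n(n²−1)] = 1 − 6×18 / (5×24) = 1 − 108/120 ≈ 0.100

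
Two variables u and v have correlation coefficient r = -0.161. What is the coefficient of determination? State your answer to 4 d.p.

0.0259

r² = (-0.161)² = 0.0259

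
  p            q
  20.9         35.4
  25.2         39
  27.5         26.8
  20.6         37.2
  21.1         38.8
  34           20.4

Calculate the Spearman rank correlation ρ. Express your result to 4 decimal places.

-0.4857

Rank p: 2, 4, 5, 1, 3, 6
Rank q: 3, 6, 2, 4, 5, 1
d = rank(p) − rank(q): -1, -2, 3, -3, -2, 5; Σd² = 52
ρ = 1 − 6Σd² / [n(n²−1)] = 1 − 6×52 / (6×35) = 1 − 312/210 ≈ -0.4857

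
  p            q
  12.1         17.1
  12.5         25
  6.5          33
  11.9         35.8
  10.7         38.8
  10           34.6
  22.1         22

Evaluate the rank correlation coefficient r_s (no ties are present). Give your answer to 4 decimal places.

Rank p: 5, 6, 1, 4, 3, 2, 7
Rank q: 1, 3, 4, 6, 7, 5, 2
d = rank(p) − rank(q): 4, 3, -3, -2, -4, -3, 5; Σd² = 88
ρ = 1 − 6Σd² / [n(n²−1)] = 1 − 6×88 / (7×48) = 1 − 528/336 ≈ -0.5714

-0.5714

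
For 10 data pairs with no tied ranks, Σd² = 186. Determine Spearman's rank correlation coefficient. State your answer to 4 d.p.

ρ = 1 − 6Σd² / [n(n²−1)] = 1 − 6×186 / (10×99)
  = 1 − 1116/990 = 1 − 1.12727 ≈ -0.1273

-0.1273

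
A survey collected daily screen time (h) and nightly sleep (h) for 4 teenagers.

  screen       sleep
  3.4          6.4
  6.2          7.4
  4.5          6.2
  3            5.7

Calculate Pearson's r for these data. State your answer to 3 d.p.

0.905

n = 4, Σx = 17.1, Σy = 25.7, Σx² = 79.25, Σy² = 166.65, Σxy = 112.64
nΣxy − ΣxΣy = 450.56 − 439.47 = 11.09
nΣx² − (Σx)² = 317 − 292.41 = 24.59; nΣy² − (Σy)² = 666.6 − 660.49 = 6.11
r = 11.09 / √(24.59 × 6.11) = 11.09 / 12.2574 ≈ 0.905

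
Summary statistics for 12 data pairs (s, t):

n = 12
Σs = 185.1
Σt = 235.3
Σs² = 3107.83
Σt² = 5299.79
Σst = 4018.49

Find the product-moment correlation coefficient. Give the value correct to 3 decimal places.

0.934

r = (nΣst − ΣsΣt) / √[(nΣs² − (Σs)²)(nΣt² − (Σt)²)]
Numerator: 12×4018.49 − 185.1×235.3 = 4667.85
Denominator: √[(37293.96 − 34262.01)(63597.48 − 55366.09)] = √[3031.95 × 8231.39] = 4995.7145
r = 4667.85 / 4995.7145 ≈ 0.934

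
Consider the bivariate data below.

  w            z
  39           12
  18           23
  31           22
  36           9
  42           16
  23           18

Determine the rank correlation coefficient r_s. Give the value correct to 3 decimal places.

Rank w: 5, 1, 3, 4, 6, 2
Rank z: 2, 6, 5, 1, 3, 4
d = rank(w) − rank(z): 3, -5, -2, 3, 3, -2; Σd² = 60
ρ = 1 − 6Σd² / [n(n²−1)] = 1 − 6×60 / (6×35) = 1 − 360/210 ≈ -0.714

-0.714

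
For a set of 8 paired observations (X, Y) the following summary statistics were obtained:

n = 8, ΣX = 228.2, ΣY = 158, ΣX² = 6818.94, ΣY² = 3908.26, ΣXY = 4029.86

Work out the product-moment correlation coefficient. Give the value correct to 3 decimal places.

r = (nΣXY − ΣXΣY) / √[(nΣX² − (ΣX)²)(nΣY² − (ΣY)²)]
Numerator: 8×4029.86 − 228.2×158 = -3816.72
Denominator: √[(54551.52 − 52075.24)(31266.08 − 24964)] = √[2476.28 × 6302.08] = 3950.4069
r = -3816.72 / 3950.4069 ≈ -0.966

-0.966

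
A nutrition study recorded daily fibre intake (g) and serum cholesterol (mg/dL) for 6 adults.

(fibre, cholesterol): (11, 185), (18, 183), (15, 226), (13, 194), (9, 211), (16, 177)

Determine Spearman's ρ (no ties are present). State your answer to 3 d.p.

-0.543

Rank fibre: 2, 6, 4, 3, 1, 5
Rank cholesterol: 3, 2, 6, 4, 5, 1
d = rank(fibre) − rank(cholesterol): -1, 4, -2, -1, -4, 4; Σd² = 54
ρ = 1 − 6Σd² / [n(n²−1)] = 1 − 6×54 / (6×35) = 1 − 324/210 ≈ -0.543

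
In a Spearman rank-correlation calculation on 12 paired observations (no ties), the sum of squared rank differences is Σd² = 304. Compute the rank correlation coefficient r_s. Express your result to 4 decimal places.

-0.0629

ρ = 1 − 6Σd² / [n(n²−1)] = 1 − 6×304 / (12×143)
  = 1 − 1824/1716 = 1 − 1.06294 ≈ -0.0629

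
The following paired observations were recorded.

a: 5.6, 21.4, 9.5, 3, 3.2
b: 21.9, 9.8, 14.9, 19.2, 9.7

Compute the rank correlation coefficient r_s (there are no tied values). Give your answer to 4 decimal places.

-0.2000

Rank a: 3, 5, 4, 1, 2
Rank b: 5, 2, 3, 4, 1
d = rank(a) − rank(b): -2, 3, 1, -3, 1; Σd² = 24
ρ = 1 − 6Σd² / [n(n²−1)] = 1 − 6×24 / (5×24) = 1 − 144/120 ≈ -0.2000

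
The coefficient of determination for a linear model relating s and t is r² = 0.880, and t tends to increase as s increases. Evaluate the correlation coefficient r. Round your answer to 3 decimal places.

|r| = √0.880 = 0.938
The association is positive, so r = 0.938.

0.938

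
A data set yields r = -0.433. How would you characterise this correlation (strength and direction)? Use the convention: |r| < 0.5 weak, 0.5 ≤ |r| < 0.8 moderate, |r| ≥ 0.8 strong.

weak negative

r = -0.433 < 0 so the relationship is negative.
|r| = 0.433, which falls in the weak range.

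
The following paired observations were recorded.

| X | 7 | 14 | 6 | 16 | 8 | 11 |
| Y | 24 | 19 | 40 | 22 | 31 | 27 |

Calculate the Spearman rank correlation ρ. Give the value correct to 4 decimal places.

-0.7714

Rank X: 2, 5, 1, 6, 3, 4
Rank Y: 3, 1, 6, 2, 5, 4
d = rank(X) − rank(Y): -1, 4, -5, 4, -2, 0; Σd² = 62
ρ = 1 − 6Σd² / [n(n²−1)] = 1 − 6×62 / (6×35) = 1 − 372/210 ≈ -0.7714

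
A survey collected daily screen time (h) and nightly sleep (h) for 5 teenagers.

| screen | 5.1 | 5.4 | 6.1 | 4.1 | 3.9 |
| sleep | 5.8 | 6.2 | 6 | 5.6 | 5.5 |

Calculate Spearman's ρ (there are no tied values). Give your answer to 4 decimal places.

0.9000

Rank screen: 3, 4, 5, 2, 1
Rank sleep: 3, 5, 4, 2, 1
d = rank(screen) − rank(sleep): 0, -1, 1, 0, 0; Σd² = 2
ρ = 1 − 6Σd² / [n(n²−1)] = 1 − 6×2 / (5×24) = 1 − 12/120 ≈ 0.9000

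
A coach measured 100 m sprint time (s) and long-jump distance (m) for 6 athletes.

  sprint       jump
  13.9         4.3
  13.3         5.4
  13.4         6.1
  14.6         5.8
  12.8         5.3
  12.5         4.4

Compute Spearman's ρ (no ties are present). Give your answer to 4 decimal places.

0.3143

Rank sprint: 5, 3, 4, 6, 2, 1
Rank jump: 1, 4, 6, 5, 3, 2
d = rank(sprint) − rank(jump): 4, -1, -2, 1, -1, -1; Σd² = 24
ρ = 1 − 6Σd² / [n(n²−1)] = 1 − 6×24 / (6×35) = 1 − 144/210 ≈ 0.3143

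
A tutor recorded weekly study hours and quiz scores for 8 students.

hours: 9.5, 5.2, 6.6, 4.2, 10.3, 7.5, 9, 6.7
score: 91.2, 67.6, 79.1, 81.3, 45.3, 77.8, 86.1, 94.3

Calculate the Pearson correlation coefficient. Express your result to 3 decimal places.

-0.234

n = 8, Σx = 59, Σy = 622.7, Σx² = 466.72, Σy² = 50164.33, Σxy = 4538.24
nΣxy − ΣxΣy = 36305.92 − 36739.3 = -433.38
nΣx² − (Σx)² = 3733.76 − 3481 = 252.76; nΣy² − (Σy)² = 401314.64 − 387755.29 = 13559.35
r = -433.38 / √(252.76 × 13559.35) = -433.38 / 1851.2864 ≈ -0.234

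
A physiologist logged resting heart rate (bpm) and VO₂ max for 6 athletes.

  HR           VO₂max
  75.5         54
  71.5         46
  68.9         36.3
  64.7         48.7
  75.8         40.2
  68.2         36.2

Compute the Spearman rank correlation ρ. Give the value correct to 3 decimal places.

Rank HR: 5, 4, 3, 1, 6, 2
Rank VO₂max: 6, 4, 2, 5, 3, 1
d = rank(HR) − rank(VO₂max): -1, 0, 1, -4, 3, 1; Σd² = 28
ρ = 1 − 6Σd² / [n(n²−1)] = 1 − 6×28 / (6×35) = 1 − 168/210 ≈ 0.200

0.200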